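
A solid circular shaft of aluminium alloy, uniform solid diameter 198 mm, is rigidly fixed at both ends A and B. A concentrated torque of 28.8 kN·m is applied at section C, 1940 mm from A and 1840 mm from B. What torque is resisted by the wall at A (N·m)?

With uniform GJ and both ends fixed, compatibility θ_AC = θ_CB gives T_A·a = T_B·b, together with T_A + T_B = T₀.
T_A = T₀·b/(a+b) = 28800·1840/3780 = 14020 N·m; T_B = 14780 N·m.

14000 N·m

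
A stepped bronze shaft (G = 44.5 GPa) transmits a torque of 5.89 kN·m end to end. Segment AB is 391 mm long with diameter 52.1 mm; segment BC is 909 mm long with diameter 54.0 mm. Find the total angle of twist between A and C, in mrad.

J_AB = π(0.0521)⁴/32 = 7.23×10^-7 m⁴; J_BC = π(0.0540)⁴/32 = 8.35×10^-7 m⁴.
θ = (T/G)·Σ L_i/J_i = (5890/44.5×10⁹)·(0.391/7.23×10^-7 + 0.909/8.35×10^-7) = 0.2157 rad.

216 mrad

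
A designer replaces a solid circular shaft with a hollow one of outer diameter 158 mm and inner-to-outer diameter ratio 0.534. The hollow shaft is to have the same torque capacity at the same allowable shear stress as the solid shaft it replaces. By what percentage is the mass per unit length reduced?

Equal τ_max and T ⇒ the solid shaft needs d_s³ = d_o³(1−k⁴), so d_s = 158·(1−0.534⁴)^(1/3) = 153.6 mm.
Area ratio A_h/A_s = d_o²(1−k²)/d_s² = (1−k²)/(1−k⁴)^(2/3) = 0.7564.
Mass saving = 1 − 0.7564 = 24.4 %.

24.4 %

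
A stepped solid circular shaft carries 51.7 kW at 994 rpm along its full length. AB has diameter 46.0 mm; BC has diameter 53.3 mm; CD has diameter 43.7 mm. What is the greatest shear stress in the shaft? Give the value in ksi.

4.40 ksi

ω = 2π·994/60 = 104.1 rad/s, so T = P/ω = 51.7×10³ / 104.1 = 496.7 N·m.
Under the same torque, τ_max = 16T/(πd³) is largest where d is smallest — segment CD (d = 43.7 mm).
τ_max = 16·496.7/(π·(0.0437)³) = 3.031×10^7 Pa.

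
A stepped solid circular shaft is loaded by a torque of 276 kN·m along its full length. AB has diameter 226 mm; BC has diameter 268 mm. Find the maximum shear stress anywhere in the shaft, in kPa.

122000 kPa

Under the same torque, τ_max = 16T/(πd³) is largest where d is smallest — segment AB (d = 226 mm).
τ_max = 16·276000/(π·(0.226)³) = 1.218×10^8 Pa.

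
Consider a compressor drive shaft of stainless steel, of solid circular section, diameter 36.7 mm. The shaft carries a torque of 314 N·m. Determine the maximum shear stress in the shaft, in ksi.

4.69 ksi

J = πd⁴/32 = π(0.0367)⁴/32 = 1.781×10^-7 m⁴.
τ_max = T·r/J = 314.0 × 0.0184 / 1.781×10^-7 = 3.235×10^7 Pa.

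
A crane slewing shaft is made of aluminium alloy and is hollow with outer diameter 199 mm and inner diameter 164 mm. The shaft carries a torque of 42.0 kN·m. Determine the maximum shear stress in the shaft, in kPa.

J = π(d_o⁴ − d_i⁴)/32 = π(0.199⁴ − 0.164⁴)/32 = 8.294×10^-5 m⁴.
τ_max = T·r/J = 42000 × 0.0995 / 8.294×10^-5 = 5.038×10^7 Pa.

50400 kPa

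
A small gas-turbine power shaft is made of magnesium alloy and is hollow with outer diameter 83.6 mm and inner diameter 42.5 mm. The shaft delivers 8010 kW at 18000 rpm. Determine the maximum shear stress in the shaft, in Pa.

3.97e7 Pa

ω = 2π·18000/60 = 1885 rad/s, so T = P/ω = 8010×10³ / 1885 = 4249 N·m.
J = π(d_o⁴ − d_i⁴)/32 = π(0.0836⁴ − 0.0425⁴)/32 = 4.475×10^-6 m⁴.
τ_max = T·r/J = 4249 × 0.0418 / 4.475×10^-6 = 3.969×10^7 Pa.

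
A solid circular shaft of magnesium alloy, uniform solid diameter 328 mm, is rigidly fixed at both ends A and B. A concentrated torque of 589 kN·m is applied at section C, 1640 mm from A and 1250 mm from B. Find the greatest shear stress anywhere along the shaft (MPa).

48.2 MPa

With uniform GJ and both ends fixed, compatibility θ_AC = θ_CB gives T_A·a = T_B·b, together with T_A + T_B = T₀.
T_A = T₀·b/(a+b) = 589000·1250/2890 = 254800 N·m; T_B = 334200 N·m.
τ in each portion: τ_AC = 3.68×10^7 Pa, τ_CB = 4.82×10^7 Pa; maximum is in CB.
τ_max = T_CB·r/J = 334200·0.164/1.14×10^-3 = 4.824×10^7 Pa.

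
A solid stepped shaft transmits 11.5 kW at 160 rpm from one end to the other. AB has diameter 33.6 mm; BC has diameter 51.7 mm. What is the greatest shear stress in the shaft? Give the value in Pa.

9.22e7 Pa

ω = 2π·160/60 = 16.76 rad/s, so T = P/ω = 11.5×10³ / 16.76 = 686.4 N·m.
Under the same torque, τ_max = 16T/(πd³) is largest where d is smallest — segment AB (d = 33.6 mm).
τ_max = 16·686.4/(π·(0.0336)³) = 9.215×10^7 Pa.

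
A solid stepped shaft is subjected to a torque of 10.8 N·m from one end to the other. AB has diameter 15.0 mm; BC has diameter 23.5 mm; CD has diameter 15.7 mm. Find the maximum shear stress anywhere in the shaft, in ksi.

Under the same torque, τ_max = 16T/(πd³) is largest where d is smallest — segment AB (d = 15.0 mm).
τ_max = 16·10.80/(π·(0.0150)³) = 1.630×10^7 Pa.

2.36 ksi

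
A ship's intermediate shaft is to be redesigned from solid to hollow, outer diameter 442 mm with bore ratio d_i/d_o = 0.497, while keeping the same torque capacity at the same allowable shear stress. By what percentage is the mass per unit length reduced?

Equal τ_max and T ⇒ the solid shaft needs d_s³ = d_o³(1−k⁴), so d_s = 442·(1−0.497⁴)^(1/3) = 432.8 mm.
Area ratio A_h/A_s = d_o²(1−k²)/d_s² = (1−k²)/(1−k⁴)^(2/3) = 0.7853.
Mass saving = 1 − 0.7853 = 21.5 %.

21.5 %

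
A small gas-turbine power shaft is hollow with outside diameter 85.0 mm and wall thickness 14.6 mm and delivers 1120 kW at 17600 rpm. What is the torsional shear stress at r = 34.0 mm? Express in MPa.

4.95 MPa

ω = 2π·17600/60 = 1843 rad/s, so T = P/ω = 1120×10³ / 1843 = 607.7 N·m.
J = π(d_o⁴ − d_i⁴)/32 = π(0.0850⁴ − 0.0558⁴)/32 = 4.173×10^-6 m⁴.
Shear stress varies linearly with radius: τ = T·r/J = 607.7 × 0.0340 / 4.173×10^-6 = 4.951×10^6 Pa.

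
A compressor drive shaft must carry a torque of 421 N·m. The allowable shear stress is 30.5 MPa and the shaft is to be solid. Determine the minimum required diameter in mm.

41.3 mm

For a solid shaft τ_max = 16T/(πd³), so d = (16T/(π τ_allow))^(1/3) = (16·421.0/(π·3.05×10^7))^(1/3) = 0.04127 m.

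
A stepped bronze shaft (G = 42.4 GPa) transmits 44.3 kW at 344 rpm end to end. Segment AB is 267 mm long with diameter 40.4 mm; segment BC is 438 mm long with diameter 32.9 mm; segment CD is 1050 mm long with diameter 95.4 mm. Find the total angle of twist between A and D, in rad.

ω = 2π·344/60 = 36.02 rad/s, so T = P/ω = 44.3×10³ / 36.02 = 1230 N·m.
J_AB = π(0.0404)⁴/32 = 2.62×10^-7 m⁴; J_BC = π(0.0329)⁴/32 = 1.15×10^-7 m⁴; J_CD = π(0.0954)⁴/32 = 8.13×10^-6 m⁴.
θ = (T/G)·Σ L_i/J_i = (1230/42.4×10⁹)·(0.267/2.62×10^-7 + 0.438/1.15×10^-7 + 1.05/8.13×10^-6) = 0.1438 rad.

0.144 rad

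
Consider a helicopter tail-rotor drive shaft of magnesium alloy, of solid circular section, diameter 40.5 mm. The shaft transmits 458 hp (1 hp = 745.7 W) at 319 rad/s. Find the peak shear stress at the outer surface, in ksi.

11.9 ksi

ω = 319 rad/s, so T = P/ω = 458×745.7 / 319.0 = 1071 N·m.
J = πd⁴/32 = π(0.0405)⁴/32 = 2.641×10^-7 m⁴.
τ_max = T·r/J = 1071 × 0.0203 / 2.641×10^-7 = 8.208×10^7 Pa.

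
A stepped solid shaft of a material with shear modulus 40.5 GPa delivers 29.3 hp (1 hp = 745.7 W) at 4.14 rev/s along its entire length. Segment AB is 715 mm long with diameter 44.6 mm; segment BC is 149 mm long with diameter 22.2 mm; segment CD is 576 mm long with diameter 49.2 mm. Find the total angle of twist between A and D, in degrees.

ω = 2π·4.14 = 26.01 rad/s, so T = P/ω = 29.3×745.7 / 26.01 = 839.9 N·m.
J_AB = π(0.0446)⁴/32 = 3.88×10^-7 m⁴; J_BC = π(0.0222)⁴/32 = 2.38×10^-8 m⁴; J_CD = π(0.0492)⁴/32 = 5.75×10^-7 m⁴.
θ = (T/G)·Σ L_i/J_i = (839.9/40.5×10⁹)·(0.715/3.88×10^-7 + 0.149/2.38×10^-8 + 0.576/5.75×10^-7) = 0.1885 rad.

10.8°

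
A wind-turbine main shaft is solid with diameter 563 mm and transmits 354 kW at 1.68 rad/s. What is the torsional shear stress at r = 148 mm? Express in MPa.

ω = 1.68 rad/s, so T = P/ω = 354×10³ / 1.680 = 210700 N·m.
J = πd⁴/32 = π(0.563)⁴/32 = 9.864×10^-3 m⁴.
Shear stress varies linearly with radius: τ = T·r/J = 210700 × 0.148 / 9.864×10^-3 = 3.162×10^6 Pa.

3.16 MPa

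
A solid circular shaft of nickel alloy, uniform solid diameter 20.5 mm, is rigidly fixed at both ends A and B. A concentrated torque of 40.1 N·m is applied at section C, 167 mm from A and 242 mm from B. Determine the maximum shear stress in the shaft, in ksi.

With uniform GJ and both ends fixed, compatibility θ_AC = θ_CB gives T_A·a = T_B·b, together with T_A + T_B = T₀.
T_A = T₀·b/(a+b) = 40.10·242/409.0 = 23.73 N·m; T_B = 16.37 N·m.
τ in each portion: τ_AC = 1.40×10^7 Pa, τ_CB = 9.68×10^6 Pa; maximum is in AC.
τ_max = T_AC·r/J = 23.73·0.0103/1.73×10^-8 = 1.403×10^7 Pa.

2.03 ksi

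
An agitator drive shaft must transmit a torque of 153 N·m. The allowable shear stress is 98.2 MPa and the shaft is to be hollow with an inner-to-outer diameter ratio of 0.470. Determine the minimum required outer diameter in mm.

20.3 mm

For a hollow shaft with d_i/d_o = 0.470: τ_max = 16T/(π d_o³ (1−k⁴)), so d_o = [16T/(π τ_allow (1−k⁴))]^(1/3) = [16·153.0/(π·9.82×10^7·0.9512)]^(1/3) = 0.02028 m.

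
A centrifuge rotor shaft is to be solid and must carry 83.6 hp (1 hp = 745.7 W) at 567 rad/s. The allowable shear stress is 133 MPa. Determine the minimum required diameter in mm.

ω = 567 rad/s, so T = P/ω = 83.6×745.7 / 567.0 = 109.9 N·m.
For a solid shaft τ_max = 16T/(πd³), so d = (16T/(π τ_allow))^(1/3) = (16·109.9/(π·1.33×10^8))^(1/3) = 0.01615 m.

16.1 mm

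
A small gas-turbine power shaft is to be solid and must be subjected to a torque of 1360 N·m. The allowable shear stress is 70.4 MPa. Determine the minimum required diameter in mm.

For a solid shaft τ_max = 16T/(πd³), so d = (16T/(π τ_allow))^(1/3) = (16·1360/(π·7.04×10^7))^(1/3) = 0.04616 m.

46.2 mm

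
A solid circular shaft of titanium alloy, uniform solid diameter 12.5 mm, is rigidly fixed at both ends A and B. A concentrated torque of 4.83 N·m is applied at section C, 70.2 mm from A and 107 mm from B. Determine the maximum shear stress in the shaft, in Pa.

7.61e6 Pa

With uniform GJ and both ends fixed, compatibility θ_AC = θ_CB gives T_A·a = T_B·b, together with T_A + T_B = T₀.
T_A = T₀·b/(a+b) = 4.830·107/177.2 = 2.917 N·m; T_B = 1.913 N·m.
τ in each portion: τ_AC = 7.61×10^6 Pa, τ_CB = 4.99×10^6 Pa; maximum is in AC.
τ_max = T_AC·r/J = 2.917·0.00625/2.40×10^-9 = 7.605×10^6 Pa.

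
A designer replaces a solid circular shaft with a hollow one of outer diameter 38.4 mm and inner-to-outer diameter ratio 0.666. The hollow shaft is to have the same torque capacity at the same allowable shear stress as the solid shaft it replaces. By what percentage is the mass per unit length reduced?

Equal τ_max and T ⇒ the solid shaft needs d_s³ = d_o³(1−k⁴), so d_s = 38.4·(1−0.666⁴)^(1/3) = 35.70 mm.
Area ratio A_h/A_s = d_o²(1−k²)/d_s² = (1−k²)/(1−k⁴)^(2/3) = 0.6439.
Mass saving = 1 − 0.6439 = 35.6 %.

35.6 %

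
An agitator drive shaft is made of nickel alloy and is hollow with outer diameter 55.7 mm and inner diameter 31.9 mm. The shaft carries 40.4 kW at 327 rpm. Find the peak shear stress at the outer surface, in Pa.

ω = 2π·327/60 = 34.24 rad/s, so T = P/ω = 40.4×10³ / 34.24 = 1180 N·m.
J = π(d_o⁴ − d_i⁴)/32 = π(0.0557⁴ − 0.0319⁴)/32 = 8.433×10^-7 m⁴.
τ_max = T·r/J = 1180 × 0.0278 / 8.433×10^-7 = 3.896×10^7 Pa.

3.90e7 Pa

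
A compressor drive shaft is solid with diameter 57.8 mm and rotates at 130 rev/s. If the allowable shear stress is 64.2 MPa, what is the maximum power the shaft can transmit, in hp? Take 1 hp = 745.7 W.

2670 hp

J = πd⁴/32 = π(0.0578)⁴/32 = 1.096×10^-6 m⁴.
T_max = τ_allow·J/r = 6.42×10^7 × 1.096×10^-6 / 0.0289 = 2434 N·m.
ω = 2π·130 = 816.8 rad/s, so P_max = T_max·ω = 1.988×10^6 W.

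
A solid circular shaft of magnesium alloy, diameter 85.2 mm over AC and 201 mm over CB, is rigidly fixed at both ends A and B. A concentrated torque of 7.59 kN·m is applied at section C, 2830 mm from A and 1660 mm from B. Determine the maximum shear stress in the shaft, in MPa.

4.67 MPa

Compatibility: T_A·a/J_AC = T_B·b/J_CB with T_A + T_B = T₀.
J_AC = 5.17×10^-6 m⁴, J_CB = 1.60×10^-4 m⁴, so T_A = T₀·(J_AC/a)/((J_AC/a)+(J_CB/b)) = 141.1 N·m, T_B = 7449 N·m.
τ in each portion: τ_AC = 1.16×10^6 Pa, τ_CB = 4.67×10^6 Pa; maximum is in CB.
τ_max = T_CB·r/J = 7449·0.101/1.60×10^-4 = 4.672×10^6 Pa.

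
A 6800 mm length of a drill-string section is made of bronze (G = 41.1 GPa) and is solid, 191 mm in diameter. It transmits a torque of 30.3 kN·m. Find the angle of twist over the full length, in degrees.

J = πd⁴/32 = π(0.191)⁴/32 = 1.307×10^-4 m⁴.
θ = T·L/(G·J) = 30300 × 6.80 / (41.1×10⁹ × 1.307×10^-4) = 0.03837 rad.

2.20°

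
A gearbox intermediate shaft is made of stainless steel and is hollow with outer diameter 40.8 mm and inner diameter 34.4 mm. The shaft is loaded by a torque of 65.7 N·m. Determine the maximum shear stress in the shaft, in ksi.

1.44 ksi

J = π(d_o⁴ − d_i⁴)/32 = π(0.0408⁴ − 0.0344⁴)/32 = 1.346×10^-7 m⁴.
τ_max = T·r/J = 65.70 × 0.0204 / 1.346×10^-7 = 9.960×10^6 Pa.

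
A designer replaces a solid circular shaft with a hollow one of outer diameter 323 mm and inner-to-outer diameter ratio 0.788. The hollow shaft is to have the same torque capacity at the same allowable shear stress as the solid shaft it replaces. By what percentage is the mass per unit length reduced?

47.6 %

Equal τ_max and T ⇒ the solid shaft needs d_s³ = d_o³(1−k⁴), so d_s = 323·(1−0.788⁴)^(1/3) = 274.6 mm.
Area ratio A_h/A_s = d_o²(1−k²)/d_s² = (1−k²)/(1−k⁴)^(2/3) = 0.5245.
Mass saving = 1 − 0.5245 = 47.6 %.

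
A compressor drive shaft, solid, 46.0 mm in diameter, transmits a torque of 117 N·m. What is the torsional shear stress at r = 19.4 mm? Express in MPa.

5.16 MPa

J = πd⁴/32 = π(0.0460)⁴/32 = 4.396×10^-7 m⁴.
Shear stress varies linearly with radius: τ = T·r/J = 117.0 × 0.0194 / 4.396×10^-7 = 5.164×10^6 Pa.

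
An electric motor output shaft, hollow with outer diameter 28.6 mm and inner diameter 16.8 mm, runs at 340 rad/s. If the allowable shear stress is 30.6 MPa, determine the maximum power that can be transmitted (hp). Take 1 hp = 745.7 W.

56.5 hp

J = π(d_o⁴ − d_i⁴)/32 = π(0.0286⁴ − 0.0168⁴)/32 = 5.786×10^-8 m⁴.
T_max = τ_allow·J/r = 3.06×10^7 × 5.786×10^-8 / 0.0143 = 123.8 N·m.
ω = 340 rad/s, so P_max = T_max·ω = 4.210×10^4 W.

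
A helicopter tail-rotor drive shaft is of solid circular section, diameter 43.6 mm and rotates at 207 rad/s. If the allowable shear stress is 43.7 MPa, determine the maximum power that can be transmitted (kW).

147 kW

J = πd⁴/32 = π(0.0436)⁴/32 = 3.548×10^-7 m⁴.
T_max = τ_allow·J/r = 4.37×10^7 × 3.548×10^-7 / 0.0218 = 711.2 N·m.
ω = 207 rad/s, so P_max = T_max·ω = 1.472×10^5 W.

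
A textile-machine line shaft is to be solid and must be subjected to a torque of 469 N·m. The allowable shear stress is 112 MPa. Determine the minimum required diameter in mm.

27.7 mm

For a solid shaft τ_max = 16T/(πd³), so d = (16T/(π τ_allow))^(1/3) = (16·469.0/(π·1.12×10^8))^(1/3) = 0.02773 m.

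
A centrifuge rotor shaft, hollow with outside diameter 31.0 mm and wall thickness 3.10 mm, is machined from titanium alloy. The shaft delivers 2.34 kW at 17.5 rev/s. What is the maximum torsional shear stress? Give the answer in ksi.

ω = 2π·17.5 = 110.0 rad/s, so T = P/ω = 2.34×10³ / 110.0 = 21.28 N·m.
J = π(d_o⁴ − d_i⁴)/32 = π(0.0310⁴ − 0.0248⁴)/32 = 5.353×10^-8 m⁴.
τ_max = T·r/J = 21.28 × 0.0155 / 5.353×10^-8 = 6.162×10^6 Pa.

0.894 ksi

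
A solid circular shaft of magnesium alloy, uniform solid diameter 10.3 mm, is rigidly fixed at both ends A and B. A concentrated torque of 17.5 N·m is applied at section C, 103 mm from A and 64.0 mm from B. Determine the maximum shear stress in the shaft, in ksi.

7.30 ksi

With uniform GJ and both ends fixed, compatibility θ_AC = θ_CB gives T_A·a = T_B·b, together with T_A + T_B = T₀.
T_A = T₀·b/(a+b) = 17.50·64.0/167.0 = 6.707 N·m; T_B = 10.79 N·m.
τ in each portion: τ_AC = 3.13×10^7 Pa, τ_CB = 5.03×10^7 Pa; maximum is in CB.
τ_max = T_CB·r/J = 10.79·0.00515/1.10×10^-9 = 5.031×10^7 Pa.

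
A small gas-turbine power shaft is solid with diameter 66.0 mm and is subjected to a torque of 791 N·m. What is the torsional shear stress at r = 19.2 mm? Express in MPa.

8.15 MPa

J = πd⁴/32 = π(0.0660)⁴/32 = 1.863×10^-6 m⁴.
Shear stress varies linearly with radius: τ = T·r/J = 791.0 × 0.0192 / 1.863×10^-6 = 8.153×10^6 Pa.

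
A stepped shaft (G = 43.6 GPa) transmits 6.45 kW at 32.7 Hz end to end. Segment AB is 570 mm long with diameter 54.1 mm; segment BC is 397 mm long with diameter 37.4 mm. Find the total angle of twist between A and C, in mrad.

ω = 2π·32.7 = 205.5 rad/s, so T = P/ω = 6.45×10³ / 205.5 = 31.39 N·m.
J_AB = π(0.0541)⁴/32 = 8.41×10^-7 m⁴; J_BC = π(0.0374)⁴/32 = 1.92×10^-7 m⁴.
θ = (T/G)·Σ L_i/J_i = (31.39/43.6×10⁹)·(0.570/8.41×10^-7 + 0.397/1.92×10^-7) = 1.976×10^-3 rad.

1.98 mrad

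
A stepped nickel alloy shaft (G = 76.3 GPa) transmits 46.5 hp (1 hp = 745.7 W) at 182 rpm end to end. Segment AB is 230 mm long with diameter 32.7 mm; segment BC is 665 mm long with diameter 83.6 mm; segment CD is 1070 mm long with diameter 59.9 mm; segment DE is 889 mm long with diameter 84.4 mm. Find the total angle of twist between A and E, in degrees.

4.39°

ω = 2π·182/60 = 19.06 rad/s, so T = P/ω = 46.5×745.7 / 19.06 = 1819 N·m.
J_AB = π(0.0327)⁴/32 = 1.12×10^-7 m⁴; J_BC = π(0.0836)⁴/32 = 4.80×10^-6 m⁴; J_CD = π(0.0599)⁴/32 = 1.26×10^-6 m⁴; J_DE = π(0.0844)⁴/32 = 4.98×10^-6 m⁴.
θ = (T/G)·Σ L_i/J_i = (1819/76.3×10⁹)·(0.230/1.12×10^-7 + 0.665/4.80×10^-6 + 1.07/1.26×10^-6 + 0.889/4.98×10^-6) = 0.07661 rad.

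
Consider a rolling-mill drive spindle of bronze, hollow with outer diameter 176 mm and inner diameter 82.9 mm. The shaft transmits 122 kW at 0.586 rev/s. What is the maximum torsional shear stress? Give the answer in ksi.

4.72 ksi

ω = 2π·0.586 = 3.682 rad/s, so T = P/ω = 122×10³ / 3.682 = 33130 N·m.
J = π(d_o⁴ − d_i⁴)/32 = π(0.176⁴ − 0.0829⁴)/32 = 8.956×10^-5 m⁴.
τ_max = T·r/J = 33130 × 0.0880 / 8.956×10^-5 = 3.256×10^7 Pa.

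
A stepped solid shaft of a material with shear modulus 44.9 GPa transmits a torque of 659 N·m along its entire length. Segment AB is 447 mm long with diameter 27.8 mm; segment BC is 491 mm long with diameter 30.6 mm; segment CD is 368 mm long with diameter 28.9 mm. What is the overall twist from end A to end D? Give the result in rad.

J_AB = π(0.0278)⁴/32 = 5.86×10^-8 m⁴; J_BC = π(0.0306)⁴/32 = 8.61×10^-8 m⁴; J_CD = π(0.0289)⁴/32 = 6.85×10^-8 m⁴.
θ = (T/G)·Σ L_i/J_i = (659.0/44.9×10⁹)·(0.447/5.86×10^-8 + 0.491/8.61×10^-8 + 0.368/6.85×10^-8) = 0.2745 rad.

0.274 rad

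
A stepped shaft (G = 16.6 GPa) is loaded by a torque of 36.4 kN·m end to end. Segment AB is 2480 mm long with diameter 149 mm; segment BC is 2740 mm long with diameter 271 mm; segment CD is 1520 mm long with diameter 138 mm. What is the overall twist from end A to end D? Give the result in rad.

0.217 rad

J_AB = π(0.149)⁴/32 = 4.84×10^-5 m⁴; J_BC = π(0.271)⁴/32 = 5.30×10^-4 m⁴; J_CD = π(0.138)⁴/32 = 3.56×10^-5 m⁴.
θ = (T/G)·Σ L_i/J_i = (36400/16.6×10⁹)·(2.48/4.84×10^-5 + 2.74/5.30×10^-4 + 1.52/3.56×10^-5) = 0.2173 rad.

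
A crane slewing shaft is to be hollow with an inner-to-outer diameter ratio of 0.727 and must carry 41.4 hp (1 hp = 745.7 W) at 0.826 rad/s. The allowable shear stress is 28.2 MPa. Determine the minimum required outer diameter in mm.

211 mm

ω = 0.826 rad/s, so T = P/ω = 41.4×745.7 / 0.8260 = 37380 N·m.
For a hollow shaft with d_i/d_o = 0.727: τ_max = 16T/(π d_o³ (1−k⁴)), so d_o = [16T/(π τ_allow (1−k⁴))]^(1/3) = [16·37380/(π·2.82×10^7·0.7207)]^(1/3) = 0.2108 m.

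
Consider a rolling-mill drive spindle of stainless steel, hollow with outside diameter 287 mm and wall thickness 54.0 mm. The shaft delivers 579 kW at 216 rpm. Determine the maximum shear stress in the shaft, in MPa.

ω = 2π·216/60 = 22.62 rad/s, so T = P/ω = 579×10³ / 22.62 = 25600 N·m.
J = π(d_o⁴ − d_i⁴)/32 = π(0.287⁴ − 0.179⁴)/32 = 5.653×10^-4 m⁴.
τ_max = T·r/J = 25600 × 0.143 / 5.653×10^-4 = 6.498×10^6 Pa.

6.50 MPa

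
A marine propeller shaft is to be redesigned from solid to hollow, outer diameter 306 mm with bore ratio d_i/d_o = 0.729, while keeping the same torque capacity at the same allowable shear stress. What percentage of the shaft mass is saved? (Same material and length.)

Equal τ_max and T ⇒ the solid shaft needs d_s³ = d_o³(1−k⁴), so d_s = 306·(1−0.729⁴)^(1/3) = 274.0 mm.
Area ratio A_h/A_s = d_o²(1−k²)/d_s² = (1−k²)/(1−k⁴)^(2/3) = 0.5846.
Mass saving = 1 − 0.5846 = 41.5 %.

41.5 %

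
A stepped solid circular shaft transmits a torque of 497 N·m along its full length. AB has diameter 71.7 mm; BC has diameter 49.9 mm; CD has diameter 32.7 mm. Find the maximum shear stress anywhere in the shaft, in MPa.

Under the same torque, τ_max = 16T/(πd³) is largest where d is smallest — segment CD (d = 32.7 mm).
τ_max = 16·497.0/(π·(0.0327)³) = 7.239×10^7 Pa.

72.4 MPa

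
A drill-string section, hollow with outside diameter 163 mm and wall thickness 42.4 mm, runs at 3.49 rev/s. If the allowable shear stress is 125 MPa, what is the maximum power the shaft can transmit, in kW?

J = π(d_o⁴ − d_i⁴)/32 = π(0.163⁴ − 0.0782⁴)/32 = 6.563×10^-5 m⁴.
T_max = τ_allow·J/r = 1.25×10^8 × 6.563×10^-5 / 0.0815 = 100700 N·m.
ω = 2π·3.49 = 21.93 rad/s, so P_max = T_max·ω = 2.207×10^6 W.

2210 kW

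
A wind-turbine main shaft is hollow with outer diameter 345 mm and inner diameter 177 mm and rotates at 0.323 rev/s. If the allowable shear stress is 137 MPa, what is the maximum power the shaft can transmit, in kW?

2090 kW

J = π(d_o⁴ − d_i⁴)/32 = π(0.345⁴ − 0.177⁴)/32 = 1.294×10^-3 m⁴.
T_max = τ_allow·J/r = 1.37×10^8 × 1.294×10^-3 / 0.172 = 1.028e6 N·m.
ω = 2π·0.323 = 2.029 rad/s, so P_max = T_max·ω = 2.086×10^6 W.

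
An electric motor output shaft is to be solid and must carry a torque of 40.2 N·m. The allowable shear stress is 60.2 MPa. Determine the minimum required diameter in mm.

15.0 mm

For a solid shaft τ_max = 16T/(πd³), so d = (16T/(π τ_allow))^(1/3) = (16·40.20/(π·6.02×10^7))^(1/3) = 0.01504 m.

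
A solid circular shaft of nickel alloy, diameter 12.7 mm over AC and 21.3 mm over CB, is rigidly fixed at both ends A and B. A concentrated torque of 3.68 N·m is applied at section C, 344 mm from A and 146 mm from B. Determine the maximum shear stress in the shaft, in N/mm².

Compatibility: T_A·a/J_AC = T_B·b/J_CB with T_A + T_B = T₀.
J_AC = 2.55×10^-9 m⁴, J_CB = 2.02×10^-8 m⁴, so T_A = T₀·(J_AC/a)/((J_AC/a)+(J_CB/b)) = 0.1873 N·m, T_B = 3.493 N·m.
τ in each portion: τ_AC = 4.66×10^5 Pa, τ_CB = 1.84×10^6 Pa; maximum is in CB.
τ_max = T_CB·r/J = 3.493·0.0106/2.02×10^-8 = 1.841×10^6 Pa.

1.84 N/mm²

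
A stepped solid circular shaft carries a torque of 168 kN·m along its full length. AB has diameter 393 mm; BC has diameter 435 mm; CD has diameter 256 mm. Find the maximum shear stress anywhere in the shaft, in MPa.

51.0 MPa

Under the same torque, τ_max = 16T/(πd³) is largest where d is smallest — segment CD (d = 256 mm).
τ_max = 16·168000/(π·(0.256)³) = 5.100×10^7 Pa.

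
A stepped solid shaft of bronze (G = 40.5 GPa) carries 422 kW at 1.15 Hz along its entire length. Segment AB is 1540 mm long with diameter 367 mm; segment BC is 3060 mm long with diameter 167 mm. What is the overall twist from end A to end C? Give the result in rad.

0.0590 rad

ω = 2π·1.15 = 7.226 rad/s, so T = P/ω = 422×10³ / 7.226 = 58400 N·m.
J_AB = π(0.367)⁴/32 = 1.78×10^-3 m⁴; J_BC = π(0.167)⁴/32 = 7.64×10^-5 m⁴.
θ = (T/G)·Σ L_i/J_i = (58400/40.5×10⁹)·(1.54/1.78×10^-3 + 3.06/7.64×10^-5) = 0.05903 rad.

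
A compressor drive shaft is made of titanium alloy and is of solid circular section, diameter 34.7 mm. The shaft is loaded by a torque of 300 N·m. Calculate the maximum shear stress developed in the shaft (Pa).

J = πd⁴/32 = π(0.0347)⁴/32 = 1.423×10^-7 m⁴.
τ_max = T·r/J = 300.0 × 0.0174 / 1.423×10^-7 = 3.657×10^7 Pa.

3.66e7 Pa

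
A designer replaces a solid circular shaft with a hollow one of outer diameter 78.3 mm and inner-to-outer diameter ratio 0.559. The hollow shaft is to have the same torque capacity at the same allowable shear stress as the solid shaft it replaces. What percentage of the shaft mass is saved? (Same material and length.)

26.4 %

Equal τ_max and T ⇒ the solid shaft needs d_s³ = d_o³(1−k⁴), so d_s = 78.3·(1−0.559⁴)^(1/3) = 75.66 mm.
Area ratio A_h/A_s = d_o²(1−k²)/d_s² = (1−k²)/(1−k⁴)^(2/3) = 0.7363.
Mass saving = 1 − 0.7363 = 26.4 %.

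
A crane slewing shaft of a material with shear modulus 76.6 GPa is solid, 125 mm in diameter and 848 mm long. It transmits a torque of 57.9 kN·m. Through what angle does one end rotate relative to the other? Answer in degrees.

J = πd⁴/32 = π(0.125)⁴/32 = 2.397×10^-5 m⁴.
θ = T·L/(G·J) = 57900 × 0.848 / (76.6×10⁹ × 2.397×10^-5) = 0.02674 rad.

1.53°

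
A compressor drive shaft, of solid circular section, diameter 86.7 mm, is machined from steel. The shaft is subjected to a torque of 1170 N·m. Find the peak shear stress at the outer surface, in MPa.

J = πd⁴/32 = π(0.0867)⁴/32 = 5.547×10^-6 m⁴.
τ_max = T·r/J = 1170 × 0.0433 / 5.547×10^-6 = 9.143×10^6 Pa.

9.14 MPa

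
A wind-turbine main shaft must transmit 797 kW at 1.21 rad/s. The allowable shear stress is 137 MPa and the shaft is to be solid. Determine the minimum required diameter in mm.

ω = 1.21 rad/s, so T = P/ω = 797×10³ / 1.210 = 658700 N·m.
For a solid shaft τ_max = 16T/(πd³), so d = (16T/(π τ_allow))^(1/3) = (16·658700/(π·1.37×10^8))^(1/3) = 0.2904 m.

290 mm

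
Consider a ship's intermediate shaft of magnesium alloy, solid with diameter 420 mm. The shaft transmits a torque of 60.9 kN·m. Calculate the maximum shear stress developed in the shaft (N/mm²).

J = πd⁴/32 = π(0.420)⁴/32 = 3.055×10^-3 m⁴.
τ_max = T·r/J = 60900 × 0.210 / 3.055×10^-3 = 4.186×10^6 Pa.

4.19 N/mm²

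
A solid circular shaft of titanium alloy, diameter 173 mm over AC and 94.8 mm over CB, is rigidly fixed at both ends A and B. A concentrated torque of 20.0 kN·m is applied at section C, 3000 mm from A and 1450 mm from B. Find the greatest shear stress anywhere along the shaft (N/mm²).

18.8 N/mm²

Compatibility: T_A·a/J_AC = T_B·b/J_CB with T_A + T_B = T₀.
J_AC = 8.79×10^-5 m⁴, J_CB = 7.93×10^-6 m⁴, so T_A = T₀·(J_AC/a)/((J_AC/a)+(J_CB/b)) = 16860 N·m, T_B = 3144 N·m.
τ in each portion: τ_AC = 1.66×10^7 Pa, τ_CB = 1.88×10^7 Pa; maximum is in CB.
τ_max = T_CB·r/J = 3144·0.0474/7.93×10^-6 = 1.880×10^7 Pa.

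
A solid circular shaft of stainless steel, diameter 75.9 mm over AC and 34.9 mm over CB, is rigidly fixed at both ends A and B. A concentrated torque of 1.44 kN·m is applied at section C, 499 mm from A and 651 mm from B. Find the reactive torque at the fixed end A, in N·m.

Compatibility: T_A·a/J_AC = T_B·b/J_CB with T_A + T_B = T₀.
J_AC = 3.26×10^-6 m⁴, J_CB = 1.46×10^-7 m⁴, so T_A = T₀·(J_AC/a)/((J_AC/a)+(J_CB/b)) = 1392 N·m, T_B = 47.71 N·m.

1390 N·m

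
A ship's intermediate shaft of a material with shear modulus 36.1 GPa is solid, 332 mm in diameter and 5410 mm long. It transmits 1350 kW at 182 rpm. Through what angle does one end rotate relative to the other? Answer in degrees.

0.510°

ω = 2π·182/60 = 19.06 rad/s, so T = P/ω = 1350×10³ / 19.06 = 70830 N·m.
J = πd⁴/32 = π(0.332)⁴/32 = 1.193×10^-3 m⁴.
θ = T·L/(G·J) = 70830 × 5.41 / (36.1×10⁹ × 1.193×10^-3) = 8.900×10^-3 rad.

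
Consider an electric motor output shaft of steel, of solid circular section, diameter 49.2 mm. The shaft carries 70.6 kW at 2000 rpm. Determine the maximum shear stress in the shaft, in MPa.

ω = 2π·2000/60 = 209.4 rad/s, so T = P/ω = 70.6×10³ / 209.4 = 337.1 N·m.
J = πd⁴/32 = π(0.0492)⁴/32 = 5.753×10^-7 m⁴.
τ_max = T·r/J = 337.1 × 0.0246 / 5.753×10^-7 = 1.442×10^7 Pa.

14.4 MPa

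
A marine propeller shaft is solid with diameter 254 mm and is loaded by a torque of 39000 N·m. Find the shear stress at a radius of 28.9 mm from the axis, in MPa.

2.76 MPa

J = πd⁴/32 = π(0.254)⁴/32 = 4.086×10^-4 m⁴.
Shear stress varies linearly with radius: τ = T·r/J = 39000 × 0.0289 / 4.086×10^-4 = 2.758×10^6 Pa.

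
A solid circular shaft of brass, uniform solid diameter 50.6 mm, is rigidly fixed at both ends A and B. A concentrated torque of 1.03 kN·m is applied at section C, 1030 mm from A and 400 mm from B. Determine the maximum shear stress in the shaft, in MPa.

29.2 MPa

With uniform GJ and both ends fixed, compatibility θ_AC = θ_CB gives T_A·a = T_B·b, together with T_A + T_B = T₀.
T_A = T₀·b/(a+b) = 1030·400/1430 = 288.1 N·m; T_B = 741.9 N·m.
τ in each portion: τ_AC = 1.13×10^7 Pa, τ_CB = 2.92×10^7 Pa; maximum is in CB.
τ_max = T_CB·r/J = 741.9·0.0253/6.44×10^-7 = 2.916×10^7 Pa.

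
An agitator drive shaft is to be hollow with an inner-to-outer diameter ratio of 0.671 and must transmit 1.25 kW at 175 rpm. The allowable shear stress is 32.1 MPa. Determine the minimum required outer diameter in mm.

23.9 mm

ω = 2π·175/60 = 18.33 rad/s, so T = P/ω = 1.25×10³ / 18.33 = 68.21 N·m.
For a hollow shaft with d_i/d_o = 0.671: τ_max = 16T/(π d_o³ (1−k⁴)), so d_o = [16T/(π τ_allow (1−k⁴))]^(1/3) = [16·68.21/(π·3.21×10^7·0.7973)]^(1/3) = 0.02385 m.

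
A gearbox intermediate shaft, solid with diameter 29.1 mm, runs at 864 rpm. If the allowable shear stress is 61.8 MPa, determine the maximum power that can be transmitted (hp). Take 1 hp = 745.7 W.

J = πd⁴/32 = π(0.0291)⁴/32 = 7.040×10^-8 m⁴.
T_max = τ_allow·J/r = 6.18×10^7 × 7.040×10^-8 / 0.0146 = 299.0 N·m.
ω = 2π·864/60 = 90.48 rad/s, so P_max = T_max·ω = 2.705×10^4 W.

36.3 hp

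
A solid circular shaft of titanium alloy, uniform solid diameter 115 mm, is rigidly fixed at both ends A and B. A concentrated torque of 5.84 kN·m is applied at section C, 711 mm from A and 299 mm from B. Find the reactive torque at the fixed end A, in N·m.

1730 N·m

With uniform GJ and both ends fixed, compatibility θ_AC = θ_CB gives T_A·a = T_B·b, together with T_A + T_B = T₀.
T_A = T₀·b/(a+b) = 5840·299/1010 = 1729 N·m; T_B = 4111 N·m.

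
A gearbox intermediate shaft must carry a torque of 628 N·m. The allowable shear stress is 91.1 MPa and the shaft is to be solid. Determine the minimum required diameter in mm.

32.7 mm

For a solid shaft τ_max = 16T/(πd³), so d = (16T/(π τ_allow))^(1/3) = (16·628.0/(π·9.11×10^7))^(1/3) = 0.03274 m.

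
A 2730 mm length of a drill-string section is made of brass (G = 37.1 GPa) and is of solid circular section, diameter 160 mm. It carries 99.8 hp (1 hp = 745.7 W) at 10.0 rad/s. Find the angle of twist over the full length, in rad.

0.00851 rad

ω = 10.0 rad/s, so T = P/ω = 99.8×745.7 / 10.00 = 7442 N·m.
J = πd⁴/32 = π(0.160)⁴/32 = 6.434×10^-5 m⁴.
θ = T·L/(G·J) = 7442 × 2.73 / (37.1×10⁹ × 6.434×10^-5) = 8.511×10^-3 rad.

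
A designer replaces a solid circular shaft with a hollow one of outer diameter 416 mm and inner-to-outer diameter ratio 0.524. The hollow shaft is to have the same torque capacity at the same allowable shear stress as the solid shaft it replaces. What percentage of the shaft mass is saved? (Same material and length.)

23.6 %

Equal τ_max and T ⇒ the solid shaft needs d_s³ = d_o³(1−k⁴), so d_s = 416·(1−0.524⁴)^(1/3) = 405.3 mm.
Area ratio A_h/A_s = d_o²(1−k²)/d_s² = (1−k²)/(1−k⁴)^(2/3) = 0.7643.
Mass saving = 1 − 0.7643 = 23.6 %.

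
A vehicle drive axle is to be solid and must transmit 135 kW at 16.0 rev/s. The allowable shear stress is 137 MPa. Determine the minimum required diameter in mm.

36.8 mm

ω = 2π·16.0 = 100.5 rad/s, so T = P/ω = 135×10³ / 100.5 = 1343 N·m.
For a solid shaft τ_max = 16T/(πd³), so d = (16T/(π τ_allow))^(1/3) = (16·1343/(π·1.37×10^8))^(1/3) = 0.03682 m.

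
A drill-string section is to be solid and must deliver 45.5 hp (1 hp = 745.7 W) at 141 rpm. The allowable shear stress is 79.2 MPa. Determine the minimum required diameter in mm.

ω = 2π·141/60 = 14.77 rad/s, so T = P/ω = 45.5×745.7 / 14.77 = 2298 N·m.
For a solid shaft τ_max = 16T/(πd³), so d = (16T/(π τ_allow))^(1/3) = (16·2298/(π·7.92×10^7))^(1/3) = 0.05287 m.

52.9 mm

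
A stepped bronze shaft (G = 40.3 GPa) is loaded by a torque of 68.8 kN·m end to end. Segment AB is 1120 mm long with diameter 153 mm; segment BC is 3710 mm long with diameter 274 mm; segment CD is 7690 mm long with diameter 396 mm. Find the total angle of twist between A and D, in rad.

J_AB = π(0.153)⁴/32 = 5.38×10^-5 m⁴; J_BC = π(0.274)⁴/32 = 5.53×10^-4 m⁴; J_CD = π(0.396)⁴/32 = 2.41×10^-3 m⁴.
θ = (T/G)·Σ L_i/J_i = (68800/40.3×10⁹)·(1.12/5.38×10^-5 + 3.71/5.53×10^-4 + 7.69/2.41×10^-3) = 0.05243 rad.

0.0524 rad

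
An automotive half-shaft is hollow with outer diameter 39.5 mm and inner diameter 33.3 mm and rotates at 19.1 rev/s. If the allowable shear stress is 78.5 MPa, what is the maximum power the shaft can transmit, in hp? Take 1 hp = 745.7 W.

75.7 hp

J = π(d_o⁴ − d_i⁴)/32 = π(0.0395⁴ − 0.0333⁴)/32 = 1.183×10^-7 m⁴.
T_max = τ_allow·J/r = 7.85×10^7 × 1.183×10^-7 / 0.0198 = 470.1 N·m.
ω = 2π·19.1 = 120.0 rad/s, so P_max = T_max·ω = 5.642×10^4 W.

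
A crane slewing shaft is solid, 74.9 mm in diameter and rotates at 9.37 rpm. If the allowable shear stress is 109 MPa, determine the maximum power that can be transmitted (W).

J = πd⁴/32 = π(0.0749)⁴/32 = 3.090×10^-6 m⁴.
T_max = τ_allow·J/r = 1.09×10^8 × 3.090×10^-6 / 0.0375 = 8993 N·m.
ω = 2π·9.37/60 = 0.9812 rad/s, so P_max = T_max·ω = 8824 W.

8820 W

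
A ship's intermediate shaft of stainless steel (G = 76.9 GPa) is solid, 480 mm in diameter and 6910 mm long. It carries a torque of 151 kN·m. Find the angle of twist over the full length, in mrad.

J = πd⁴/32 = π(0.480)⁴/32 = 5.212×10^-3 m⁴.
θ = T·L/(G·J) = 151000 × 6.91 / (76.9×10⁹ × 5.212×10^-3) = 2.604×10^-3 rad.

2.60 mrad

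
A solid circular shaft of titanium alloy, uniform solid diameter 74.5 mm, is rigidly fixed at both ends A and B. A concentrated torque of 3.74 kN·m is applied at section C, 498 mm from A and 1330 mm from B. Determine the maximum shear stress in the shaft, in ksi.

With uniform GJ and both ends fixed, compatibility θ_AC = θ_CB gives T_A·a = T_B·b, together with T_A + T_B = T₀.
T_A = T₀·b/(a+b) = 3740·1330/1828 = 2721 N·m; T_B = 1019 N·m.
τ in each portion: τ_AC = 3.35×10^7 Pa, τ_CB = 1.25×10^7 Pa; maximum is in AC.
τ_max = T_AC·r/J = 2721·0.0372/3.02×10^-6 = 3.352×10^7 Pa.

4.86 ksi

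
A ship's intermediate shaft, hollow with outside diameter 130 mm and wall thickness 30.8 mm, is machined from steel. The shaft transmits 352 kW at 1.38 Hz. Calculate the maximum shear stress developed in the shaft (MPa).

ω = 2π·1.38 = 8.671 rad/s, so T = P/ω = 352×10³ / 8.671 = 40600 N·m.
J = π(d_o⁴ − d_i⁴)/32 = π(0.130⁴ − 0.0684⁴)/32 = 2.589×10^-5 m⁴.
τ_max = T·r/J = 40600 × 0.0650 / 2.589×10^-5 = 1.019×10^8 Pa.

102 MPa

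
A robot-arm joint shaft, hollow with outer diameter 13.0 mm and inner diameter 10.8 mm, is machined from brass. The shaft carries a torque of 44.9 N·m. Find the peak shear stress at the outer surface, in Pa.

J = π(d_o⁴ − d_i⁴)/32 = π(0.0130⁴ − 0.0108⁴)/32 = 1.468×10^-9 m⁴.
τ_max = T·r/J = 44.90 × 0.00650 / 1.468×10^-9 = 1.988×10^8 Pa.

1.99e8 Pa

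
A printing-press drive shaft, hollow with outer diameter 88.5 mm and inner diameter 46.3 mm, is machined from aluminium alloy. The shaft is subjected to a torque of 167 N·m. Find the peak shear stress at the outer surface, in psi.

192 psi

J = π(d_o⁴ − d_i⁴)/32 = π(0.0885⁴ − 0.0463⁴)/32 = 5.571×10^-6 m⁴.
τ_max = T·r/J = 167.0 × 0.0442 / 5.571×10^-6 = 1.326×10^6 Pa.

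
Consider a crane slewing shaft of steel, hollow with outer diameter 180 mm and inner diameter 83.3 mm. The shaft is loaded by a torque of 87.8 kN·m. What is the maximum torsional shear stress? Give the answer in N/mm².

J = π(d_o⁴ − d_i⁴)/32 = π(0.180⁴ − 0.0833⁴)/32 = 9.833×10^-5 m⁴.
τ_max = T·r/J = 87800 × 0.0900 / 9.833×10^-5 = 8.036×10^7 Pa.

80.4 N/mm²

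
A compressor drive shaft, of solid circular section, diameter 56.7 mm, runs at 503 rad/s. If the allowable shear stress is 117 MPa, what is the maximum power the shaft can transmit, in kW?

J = πd⁴/32 = π(0.0567)⁴/32 = 1.015×10^-6 m⁴.
T_max = τ_allow·J/r = 1.17×10^8 × 1.015×10^-6 / 0.0284 = 4188 N·m.
ω = 503 rad/s, so P_max = T_max·ω = 2.106×10^6 W.

2110 kW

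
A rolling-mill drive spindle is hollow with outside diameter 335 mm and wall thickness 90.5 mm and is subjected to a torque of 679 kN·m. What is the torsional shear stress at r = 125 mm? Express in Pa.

7.19e7 Pa

J = π(d_o⁴ − d_i⁴)/32 = π(0.335⁴ − 0.154⁴)/32 = 1.181×10^-3 m⁴.
Shear stress varies linearly with radius: τ = T·r/J = 679000 × 0.125 / 1.181×10^-3 = 7.185×10^7 Pa.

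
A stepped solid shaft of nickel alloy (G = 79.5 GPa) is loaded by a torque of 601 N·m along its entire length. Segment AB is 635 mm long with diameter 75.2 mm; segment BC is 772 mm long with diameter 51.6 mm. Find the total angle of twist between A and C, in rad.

0.00991 rad

J_AB = π(0.0752)⁴/32 = 3.14×10^-6 m⁴; J_BC = π(0.0516)⁴/32 = 6.96×10^-7 m⁴.
θ = (T/G)·Σ L_i/J_i = (601.0/79.5×10⁹)·(0.635/3.14×10^-6 + 0.772/6.96×10^-7) = 9.914×10^-3 rad.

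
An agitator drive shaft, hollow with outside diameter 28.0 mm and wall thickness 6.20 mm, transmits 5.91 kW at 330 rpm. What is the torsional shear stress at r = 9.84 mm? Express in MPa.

ω = 2π·330/60 = 34.56 rad/s, so T = P/ω = 5.91×10³ / 34.56 = 171.0 N·m.
J = π(d_o⁴ − d_i⁴)/32 = π(0.0280⁴ − 0.0156⁴)/32 = 5.453×10^-8 m⁴.
Shear stress varies linearly with radius: τ = T·r/J = 171.0 × 0.00984 / 5.453×10^-8 = 3.086×10^7 Pa.

30.9 MPa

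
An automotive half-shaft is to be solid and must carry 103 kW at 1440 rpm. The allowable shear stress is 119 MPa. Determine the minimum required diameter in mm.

ω = 2π·1440/60 = 150.8 rad/s, so T = P/ω = 103×10³ / 150.8 = 683.0 N·m.
For a solid shaft τ_max = 16T/(πd³), so d = (16T/(π τ_allow))^(1/3) = (16·683.0/(π·1.19×10^8))^(1/3) = 0.03081 m.

30.8 mm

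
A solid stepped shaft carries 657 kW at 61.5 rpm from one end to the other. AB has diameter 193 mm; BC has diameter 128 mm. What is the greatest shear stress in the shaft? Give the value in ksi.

35.9 ksi

ω = 2π·61.5/60 = 6.440 rad/s, so T = P/ω = 657×10³ / 6.440 = 102000 N·m.
Under the same torque, τ_max = 16T/(πd³) is largest where d is smallest — segment BC (d = 128 mm).
τ_max = 16·102000/(π·(0.128)³) = 2.477×10^8 Pa.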